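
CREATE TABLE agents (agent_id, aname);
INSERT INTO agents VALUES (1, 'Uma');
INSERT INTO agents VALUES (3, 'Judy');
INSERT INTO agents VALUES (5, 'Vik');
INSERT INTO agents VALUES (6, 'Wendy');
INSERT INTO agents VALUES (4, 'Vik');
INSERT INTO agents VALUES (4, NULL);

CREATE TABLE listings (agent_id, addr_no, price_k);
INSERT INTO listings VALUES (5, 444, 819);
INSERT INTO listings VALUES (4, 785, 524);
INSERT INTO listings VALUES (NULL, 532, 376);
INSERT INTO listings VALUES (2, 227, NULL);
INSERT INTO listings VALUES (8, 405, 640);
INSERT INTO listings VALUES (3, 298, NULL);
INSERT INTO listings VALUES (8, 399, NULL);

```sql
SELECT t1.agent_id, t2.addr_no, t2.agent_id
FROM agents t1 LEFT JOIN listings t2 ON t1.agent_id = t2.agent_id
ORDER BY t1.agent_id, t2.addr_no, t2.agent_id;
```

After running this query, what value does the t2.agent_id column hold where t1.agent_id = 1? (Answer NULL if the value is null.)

NULL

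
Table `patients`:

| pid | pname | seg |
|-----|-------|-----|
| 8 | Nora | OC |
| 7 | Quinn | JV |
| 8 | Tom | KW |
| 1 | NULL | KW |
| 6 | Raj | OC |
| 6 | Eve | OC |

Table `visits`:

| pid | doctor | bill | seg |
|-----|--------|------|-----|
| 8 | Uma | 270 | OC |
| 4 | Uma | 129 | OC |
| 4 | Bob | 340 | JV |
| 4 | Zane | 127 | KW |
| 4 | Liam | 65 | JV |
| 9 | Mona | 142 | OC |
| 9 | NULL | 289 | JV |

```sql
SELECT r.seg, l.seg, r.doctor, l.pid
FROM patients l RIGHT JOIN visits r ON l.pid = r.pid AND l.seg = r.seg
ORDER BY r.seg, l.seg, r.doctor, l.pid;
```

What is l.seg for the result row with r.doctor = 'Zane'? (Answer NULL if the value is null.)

NULL

RIGHT JOIN keeps every row from `visits`; unmatched rows get NULL for `patients`'s columns.
Matching on l.pid = r.pid AND l.seg = r.seg.
Matched pairs: 1; unmatched r rows kept: 6.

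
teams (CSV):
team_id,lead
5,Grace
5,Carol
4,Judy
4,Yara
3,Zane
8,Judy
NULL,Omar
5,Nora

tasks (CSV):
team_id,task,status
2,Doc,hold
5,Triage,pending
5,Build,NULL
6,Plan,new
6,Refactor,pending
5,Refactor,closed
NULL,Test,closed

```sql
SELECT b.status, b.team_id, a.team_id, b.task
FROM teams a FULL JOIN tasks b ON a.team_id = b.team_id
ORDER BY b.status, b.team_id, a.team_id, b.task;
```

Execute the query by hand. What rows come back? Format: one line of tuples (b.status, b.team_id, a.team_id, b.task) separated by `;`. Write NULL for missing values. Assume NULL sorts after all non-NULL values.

FULL OUTER JOIN keeps every row from both sides; unmatched rows get NULL for the other side's columns.
Matching on a.team_id = b.team_id. A NULL in a compared column never satisfies the condition.
- team_id=5: 3 matching b row(s), so 3 row(s) emitted.
- team_id=5: 3 matching b row(s), so 3 row(s) emitted.
- team_id=4: no b row matches, row kept with b columns NULL.
- team_id=4: no b row matches, row kept with b columns NULL.
- team_id=3: no b row matches, row kept with b columns NULL.
- team_id=8: no b row matches, row kept with b columns NULL.
- team_id=NULL: no b row matches, row kept with b columns NULL.
- team_id=5: 3 matching b row(s), so 3 row(s) emitted.
- 4 row(s) from b found no a partner → padded with NULL.

(closed, 5, 5, Refactor); (closed, 5, 5, Refactor); (closed, 5, 5, Refactor); (closed, NULL, NULL, Test); (hold, 2, NULL, Doc); (new, 6, NULL, Plan); (pending, 5, 5, Triage); (pending, 5, 5, Triage); (pending, 5, 5, Triage); (pending, 6, NULL, Refactor); (NULL, 5, 5, Build); (NULL, 5, 5, Build); (NULL, 5, 5, Build); (NULL, NULL, 3, NULL); (NULL, NULL, 4, NULL); (NULL, NULL, 4, NULL); (NULL, NULL, 8, NULL); (NULL, NULL, NULL, NULL)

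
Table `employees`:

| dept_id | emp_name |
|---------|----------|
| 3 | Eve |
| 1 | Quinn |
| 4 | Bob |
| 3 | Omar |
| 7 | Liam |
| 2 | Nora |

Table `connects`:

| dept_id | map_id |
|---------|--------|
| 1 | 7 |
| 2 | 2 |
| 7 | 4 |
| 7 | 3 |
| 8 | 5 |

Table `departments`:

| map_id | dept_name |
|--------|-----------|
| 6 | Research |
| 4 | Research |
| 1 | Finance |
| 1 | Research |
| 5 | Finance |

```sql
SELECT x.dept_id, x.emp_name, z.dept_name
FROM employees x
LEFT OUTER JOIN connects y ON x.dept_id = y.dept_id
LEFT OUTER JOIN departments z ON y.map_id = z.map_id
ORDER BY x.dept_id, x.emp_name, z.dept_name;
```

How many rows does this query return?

Evaluate left to right. First `employees x LEFT JOIN connects y` on dept_id: 7 row(s).
Then LEFT JOIN `departments z` on map_id: each of those 7 rows is kept; rows whose y.map_id has no match in z get NULL for z's columns.
Result: 7 row(s).

7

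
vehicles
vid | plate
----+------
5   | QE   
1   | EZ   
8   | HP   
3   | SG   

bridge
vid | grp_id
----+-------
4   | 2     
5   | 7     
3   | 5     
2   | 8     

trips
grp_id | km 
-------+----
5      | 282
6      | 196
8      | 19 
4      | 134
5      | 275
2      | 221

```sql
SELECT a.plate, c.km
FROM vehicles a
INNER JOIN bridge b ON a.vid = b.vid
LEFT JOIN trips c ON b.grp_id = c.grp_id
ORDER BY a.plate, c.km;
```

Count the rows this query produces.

3

Step 1 — a INNER JOIN b on vid → 2 row(s).
Then LEFT JOIN `trips c` on grp_id: each of those 2 rows is kept; rows whose b.grp_id has no match in c get NULL for c's columns.
Result: 3 row(s).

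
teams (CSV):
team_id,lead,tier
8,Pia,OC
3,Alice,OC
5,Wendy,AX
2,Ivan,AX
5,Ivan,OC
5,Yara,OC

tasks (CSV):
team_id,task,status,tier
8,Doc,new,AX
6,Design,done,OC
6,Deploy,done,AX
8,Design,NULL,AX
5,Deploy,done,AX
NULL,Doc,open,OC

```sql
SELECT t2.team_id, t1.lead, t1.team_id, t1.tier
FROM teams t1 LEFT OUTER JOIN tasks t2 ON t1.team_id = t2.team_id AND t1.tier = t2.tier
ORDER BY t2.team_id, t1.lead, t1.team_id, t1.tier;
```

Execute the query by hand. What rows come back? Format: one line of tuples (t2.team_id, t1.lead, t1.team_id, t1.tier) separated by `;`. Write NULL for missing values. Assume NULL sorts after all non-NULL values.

(5, Wendy, 5, AX); (NULL, Alice, 3, OC); (NULL, Ivan, 2, AX); (NULL, Ivan, 5, OC); (NULL, Pia, 8, OC); (NULL, Yara, 5, OC)

LEFT JOIN keeps every row from `teams`; unmatched rows get NULL for `tasks`'s columns.
Matching on t1.team_id = t2.team_id AND t1.tier = t2.tier. A NULL in a compared column never satisfies the condition.
- t1 row (team_id=8, tier=OC): no match → kept, t2 columns NULL.
- t1 row (team_id=3, tier=OC): no match → kept, t2 columns NULL.
- t1 row (team_id=5, tier=AX): matches 1 t2 row(s) → 1 output row(s).
- t1 row (team_id=2, tier=AX): no match → kept, t2 columns NULL.
- t1 row (team_id=5, tier=OC): no match → kept, t2 columns NULL.
- t1 row (team_id=5, tier=OC): no match → kept, t2 columns NULL.
After projecting and ordering:
t2.team_id | t1.lead | t1.team_id | t1.tier
5 | Wendy | 5 | AX
NULL | Alice | 3 | OC
NULL | Ivan | 2 | AX
NULL | Ivan | 5 | OC
NULL | Pia | 8 | OC
NULL | Yara | 5 | OC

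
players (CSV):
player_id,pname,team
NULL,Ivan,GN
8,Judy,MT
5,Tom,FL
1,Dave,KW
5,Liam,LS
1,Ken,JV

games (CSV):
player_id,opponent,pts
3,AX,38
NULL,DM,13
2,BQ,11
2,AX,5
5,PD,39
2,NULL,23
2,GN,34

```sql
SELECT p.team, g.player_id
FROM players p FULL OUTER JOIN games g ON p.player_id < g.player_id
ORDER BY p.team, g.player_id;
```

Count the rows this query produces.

FULL OUTER JOIN keeps every row from both sides; unmatched rows get NULL for the other side's columns.
Matching on p.player_id < g.player_id. A NULL in a compared column never satisfies the condition.
- p[0] player_id=NULL → no match; kept with NULLs on the g side.
- p[1] player_id=8 → no match; kept with NULLs on the g side.
- p[2] player_id=5 → no match; kept with NULLs on the g side.
- p[3] player_id=1 → 6 match(es) in g → 6 row(s).
- p[4] player_id=5 → no match; kept with NULLs on the g side.
- p[5] player_id=1 → 6 match(es) in g → 6 row(s).
- plus 1 unmatched g row(s), each kept with NULL p columns.
Total: 12 matched + 5 padded = 17 rows.

17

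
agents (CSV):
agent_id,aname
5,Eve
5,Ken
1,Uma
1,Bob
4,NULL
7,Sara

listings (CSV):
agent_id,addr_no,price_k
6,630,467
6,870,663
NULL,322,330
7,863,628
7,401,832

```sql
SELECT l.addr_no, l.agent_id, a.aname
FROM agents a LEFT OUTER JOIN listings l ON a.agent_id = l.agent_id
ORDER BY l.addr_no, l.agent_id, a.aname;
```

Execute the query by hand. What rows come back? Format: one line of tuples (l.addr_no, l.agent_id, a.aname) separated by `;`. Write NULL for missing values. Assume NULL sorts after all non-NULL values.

(401, 7, Sara); (863, 7, Sara); (NULL, NULL, Bob); (NULL, NULL, Eve); (NULL, NULL, Ken); (NULL, NULL, Uma); (NULL, NULL, NULL)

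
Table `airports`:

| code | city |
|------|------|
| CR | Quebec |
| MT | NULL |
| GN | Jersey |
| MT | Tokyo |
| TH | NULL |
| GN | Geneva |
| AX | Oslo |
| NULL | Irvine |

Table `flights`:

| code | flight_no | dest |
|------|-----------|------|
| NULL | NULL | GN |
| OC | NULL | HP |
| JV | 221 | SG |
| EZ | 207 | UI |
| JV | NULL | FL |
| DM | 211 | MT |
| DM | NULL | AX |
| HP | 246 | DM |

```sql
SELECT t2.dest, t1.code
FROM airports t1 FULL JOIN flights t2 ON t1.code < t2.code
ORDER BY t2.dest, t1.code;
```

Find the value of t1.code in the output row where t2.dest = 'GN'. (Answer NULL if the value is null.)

FULL OUTER JOIN keeps every row from both sides; unmatched rows get NULL for the other side's columns.
Matching on t1.code < t2.code. A NULL in a compared column never satisfies the condition.
Matched pairs: 24; unmatched t1 rows kept: 2; unmatched t2 rows kept: 1.

NULL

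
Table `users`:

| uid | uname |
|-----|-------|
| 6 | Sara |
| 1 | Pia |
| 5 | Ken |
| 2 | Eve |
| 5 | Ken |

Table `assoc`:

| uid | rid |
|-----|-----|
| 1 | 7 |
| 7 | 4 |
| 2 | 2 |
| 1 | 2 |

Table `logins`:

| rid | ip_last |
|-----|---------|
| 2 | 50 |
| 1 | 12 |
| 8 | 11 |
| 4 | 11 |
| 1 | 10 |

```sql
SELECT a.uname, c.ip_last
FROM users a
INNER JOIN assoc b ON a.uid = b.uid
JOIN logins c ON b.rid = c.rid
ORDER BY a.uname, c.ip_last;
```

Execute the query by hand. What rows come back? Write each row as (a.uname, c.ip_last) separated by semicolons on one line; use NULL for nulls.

Evaluate left to right. First `users a INNER JOIN assoc b` on uid: 3 row(s).
Then INNER JOIN `logins c` on rid: keep only rows whose b.rid appears in c.

(Eve, 50); (Pia, 50)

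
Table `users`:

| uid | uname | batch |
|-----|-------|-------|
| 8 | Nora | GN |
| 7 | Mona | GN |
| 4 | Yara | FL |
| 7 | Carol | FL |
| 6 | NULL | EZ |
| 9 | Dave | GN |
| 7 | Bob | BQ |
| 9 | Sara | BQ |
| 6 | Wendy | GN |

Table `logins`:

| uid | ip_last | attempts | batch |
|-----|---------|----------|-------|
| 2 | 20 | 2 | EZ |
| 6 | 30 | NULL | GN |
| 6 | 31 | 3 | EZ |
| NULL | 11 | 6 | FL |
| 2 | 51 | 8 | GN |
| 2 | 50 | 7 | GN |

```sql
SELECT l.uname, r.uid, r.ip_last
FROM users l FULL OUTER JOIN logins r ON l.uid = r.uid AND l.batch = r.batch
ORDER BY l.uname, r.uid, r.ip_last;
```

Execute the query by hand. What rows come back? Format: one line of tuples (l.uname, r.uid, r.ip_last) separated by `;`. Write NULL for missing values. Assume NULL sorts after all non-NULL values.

(Bob, NULL, NULL); (Carol, NULL, NULL); (Dave, NULL, NULL); (Mona, NULL, NULL); (Nora, NULL, NULL); (Sara, NULL, NULL); (Wendy, 6, 30); (Yara, NULL, NULL); (NULL, 2, 20); (NULL, 2, 50); (NULL, 2, 51); (NULL, 6, 31); (NULL, NULL, 11)

FULL OUTER JOIN keeps every row from both sides; unmatched rows get NULL for the other side's columns.
Matching on l.uid = r.uid AND l.batch = r.batch. A NULL in a compared column never satisfies the condition.
- l (uid=8, batch=GN) has no partner → padded with NULL.
- l (uid=7, batch=GN) has no partner → padded with NULL.
- l (uid=4, batch=FL) has no partner → padded with NULL.
- l (uid=7, batch=FL) has no partner → padded with NULL.
- l (uid=6, batch=EZ) pairs with 1 row(s) of r.
- l (uid=9, batch=GN) has no partner → padded with NULL.
- l (uid=7, batch=BQ) has no partner → padded with NULL.
- l (uid=9, batch=BQ) has no partner → padded with NULL.
- l (uid=6, batch=GN) pairs with 1 row(s) of r.
- 4 r row(s) had no l match → kept, l columns NULL.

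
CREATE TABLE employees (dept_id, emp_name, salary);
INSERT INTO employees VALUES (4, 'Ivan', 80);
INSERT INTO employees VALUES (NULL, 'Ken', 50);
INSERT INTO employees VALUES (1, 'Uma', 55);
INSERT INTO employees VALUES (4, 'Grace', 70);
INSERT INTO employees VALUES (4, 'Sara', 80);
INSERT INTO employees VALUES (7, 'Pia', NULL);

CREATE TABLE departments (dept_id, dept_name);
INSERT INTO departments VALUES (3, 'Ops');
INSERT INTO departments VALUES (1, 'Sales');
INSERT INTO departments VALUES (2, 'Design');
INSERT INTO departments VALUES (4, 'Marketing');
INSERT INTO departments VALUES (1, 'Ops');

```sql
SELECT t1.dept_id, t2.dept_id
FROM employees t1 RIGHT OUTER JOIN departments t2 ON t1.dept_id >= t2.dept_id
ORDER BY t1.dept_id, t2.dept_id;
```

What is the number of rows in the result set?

22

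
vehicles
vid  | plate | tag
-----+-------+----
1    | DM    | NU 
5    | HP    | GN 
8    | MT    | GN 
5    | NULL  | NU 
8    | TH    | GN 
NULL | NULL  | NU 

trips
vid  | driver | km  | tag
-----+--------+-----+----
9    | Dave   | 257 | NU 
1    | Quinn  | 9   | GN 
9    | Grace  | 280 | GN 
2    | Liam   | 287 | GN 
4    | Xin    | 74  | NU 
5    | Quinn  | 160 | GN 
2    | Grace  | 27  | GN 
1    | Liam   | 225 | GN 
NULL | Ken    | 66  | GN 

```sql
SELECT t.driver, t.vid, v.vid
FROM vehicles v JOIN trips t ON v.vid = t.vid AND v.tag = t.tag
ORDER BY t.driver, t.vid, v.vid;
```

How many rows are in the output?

INNER JOIN keeps only pairs where the ON condition holds.
Matching on v.vid = t.vid AND v.tag = t.tag. A NULL in a compared column never satisfies the condition.
- v row (vid=1, tag=NU): no match → dropped.
- v row (vid=5, tag=GN): matches 1 t row(s) → 1 output row(s).
- v row (vid=8, tag=GN): no match → dropped.
- v row (vid=5, tag=NU): no match → dropped.
- v row (vid=8, tag=GN): no match → dropped.
- v row (vid=NULL, tag=NU): no match → dropped.
Total: 1 rows.

1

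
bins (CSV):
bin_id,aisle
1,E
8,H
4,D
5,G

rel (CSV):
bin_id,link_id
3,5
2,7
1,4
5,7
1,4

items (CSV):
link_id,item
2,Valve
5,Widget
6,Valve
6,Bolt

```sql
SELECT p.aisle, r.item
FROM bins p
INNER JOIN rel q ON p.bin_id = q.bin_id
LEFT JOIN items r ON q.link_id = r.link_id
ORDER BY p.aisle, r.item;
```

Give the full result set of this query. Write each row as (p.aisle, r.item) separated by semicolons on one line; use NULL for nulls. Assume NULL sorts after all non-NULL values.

Step 1 — p INNER JOIN q on bin_id → 3 row(s).
Then LEFT JOIN `items r` on link_id: each of those 3 rows is kept; rows whose q.link_id has no match in r get NULL for r's columns.

(E, NULL); (E, NULL); (G, NULL)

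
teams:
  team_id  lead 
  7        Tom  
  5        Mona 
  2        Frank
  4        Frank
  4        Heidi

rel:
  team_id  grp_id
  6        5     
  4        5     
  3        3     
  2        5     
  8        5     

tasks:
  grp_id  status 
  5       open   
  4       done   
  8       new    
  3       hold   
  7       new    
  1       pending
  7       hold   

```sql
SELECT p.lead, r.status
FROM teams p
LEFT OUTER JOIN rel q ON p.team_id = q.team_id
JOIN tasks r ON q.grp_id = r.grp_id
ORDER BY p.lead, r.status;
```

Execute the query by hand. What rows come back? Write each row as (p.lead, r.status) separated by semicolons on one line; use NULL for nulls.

Joins associate left-to-right: teams LEFT JOIN rel on team_id gives 5 intermediate row(s).
Then INNER JOIN `tasks r` on grp_id: keep only rows whose q.grp_id appears in r.

(Frank, open); (Frank, open); (Heidi, open)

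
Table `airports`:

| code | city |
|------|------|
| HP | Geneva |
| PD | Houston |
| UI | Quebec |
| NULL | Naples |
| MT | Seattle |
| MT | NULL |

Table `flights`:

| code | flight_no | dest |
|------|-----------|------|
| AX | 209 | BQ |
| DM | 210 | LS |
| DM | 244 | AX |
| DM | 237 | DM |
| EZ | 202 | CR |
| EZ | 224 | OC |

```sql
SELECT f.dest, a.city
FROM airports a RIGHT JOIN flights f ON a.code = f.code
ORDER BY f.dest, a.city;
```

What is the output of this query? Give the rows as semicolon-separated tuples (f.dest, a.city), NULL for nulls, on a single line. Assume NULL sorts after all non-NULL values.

(AX, NULL); (BQ, NULL); (CR, NULL); (DM, NULL); (LS, NULL); (OC, NULL)

RIGHT JOIN keeps every row from `flights`; unmatched rows get NULL for `airports`'s columns.
Matching on a.code = f.code. A NULL in a compared column never satisfies the condition.
Matched pairs: 0; unmatched f rows kept: 6.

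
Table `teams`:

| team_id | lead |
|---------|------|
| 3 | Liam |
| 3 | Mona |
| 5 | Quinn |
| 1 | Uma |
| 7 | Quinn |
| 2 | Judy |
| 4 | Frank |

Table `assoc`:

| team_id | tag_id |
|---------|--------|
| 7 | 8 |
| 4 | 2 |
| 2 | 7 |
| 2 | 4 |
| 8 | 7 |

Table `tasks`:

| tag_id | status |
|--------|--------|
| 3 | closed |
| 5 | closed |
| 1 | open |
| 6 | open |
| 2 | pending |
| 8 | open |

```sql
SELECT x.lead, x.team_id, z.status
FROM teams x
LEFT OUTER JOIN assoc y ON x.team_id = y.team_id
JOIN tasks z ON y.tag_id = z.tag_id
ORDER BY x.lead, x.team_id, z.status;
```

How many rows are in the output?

2

Step 1 — x LEFT JOIN y on team_id → 8 row(s).
Then INNER JOIN `tasks z` on tag_id: keep only rows whose y.tag_id appears in z.
Result: 2 row(s).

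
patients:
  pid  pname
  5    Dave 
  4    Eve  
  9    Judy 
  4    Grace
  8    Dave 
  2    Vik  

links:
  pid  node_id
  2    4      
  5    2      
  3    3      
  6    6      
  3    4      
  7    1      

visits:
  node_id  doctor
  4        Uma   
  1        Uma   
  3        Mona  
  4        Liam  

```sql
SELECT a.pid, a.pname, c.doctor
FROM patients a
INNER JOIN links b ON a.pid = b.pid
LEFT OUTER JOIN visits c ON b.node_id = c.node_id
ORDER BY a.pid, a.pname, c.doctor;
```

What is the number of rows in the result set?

Step 1 — a INNER JOIN b on pid → 2 row(s).
Then LEFT JOIN `visits c` on node_id: each of those 2 rows is kept; rows whose b.node_id has no match in c get NULL for c's columns.
Result: 3 row(s).

3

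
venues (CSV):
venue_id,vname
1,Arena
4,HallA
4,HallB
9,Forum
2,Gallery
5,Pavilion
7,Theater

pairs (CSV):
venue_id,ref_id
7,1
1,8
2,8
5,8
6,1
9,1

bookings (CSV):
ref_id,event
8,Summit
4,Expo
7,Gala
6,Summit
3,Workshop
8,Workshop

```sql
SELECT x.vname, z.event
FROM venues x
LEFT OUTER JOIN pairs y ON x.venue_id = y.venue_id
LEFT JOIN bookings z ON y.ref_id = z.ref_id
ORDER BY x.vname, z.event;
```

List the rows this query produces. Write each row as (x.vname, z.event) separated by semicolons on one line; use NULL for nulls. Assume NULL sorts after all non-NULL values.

Step 1 — x LEFT JOIN y on venue_id → 7 row(s).
Then LEFT JOIN `bookings z` on ref_id: each of those 7 rows is kept; rows whose y.ref_id has no match in z get NULL for z's columns.

(Arena, Summit); (Arena, Workshop); (Forum, NULL); (Gallery, Summit); (Gallery, Workshop); (HallA, NULL); (HallB, NULL); (Pavilion, Summit); (Pavilion, Workshop); (Theater, NULL)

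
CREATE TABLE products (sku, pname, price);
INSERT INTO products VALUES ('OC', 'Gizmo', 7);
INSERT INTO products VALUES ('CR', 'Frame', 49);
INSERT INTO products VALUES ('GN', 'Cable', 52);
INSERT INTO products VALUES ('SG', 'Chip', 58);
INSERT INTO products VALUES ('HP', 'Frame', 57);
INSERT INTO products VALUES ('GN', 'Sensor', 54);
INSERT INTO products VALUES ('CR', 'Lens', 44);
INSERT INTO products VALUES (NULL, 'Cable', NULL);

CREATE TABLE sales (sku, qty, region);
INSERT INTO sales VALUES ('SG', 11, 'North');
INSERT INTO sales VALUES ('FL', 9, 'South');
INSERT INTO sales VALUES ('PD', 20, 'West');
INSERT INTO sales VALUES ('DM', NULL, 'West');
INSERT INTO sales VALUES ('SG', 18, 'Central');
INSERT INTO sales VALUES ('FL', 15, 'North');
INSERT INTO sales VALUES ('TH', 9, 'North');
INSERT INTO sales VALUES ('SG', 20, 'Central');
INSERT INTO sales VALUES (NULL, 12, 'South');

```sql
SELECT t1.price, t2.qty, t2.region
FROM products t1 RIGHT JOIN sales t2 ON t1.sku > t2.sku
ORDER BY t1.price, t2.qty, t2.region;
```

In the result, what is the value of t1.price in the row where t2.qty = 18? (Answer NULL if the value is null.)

NULL

RIGHT JOIN keeps every row from `sales`; unmatched rows get NULL for `products`'s columns.
Matching on t1.sku > t2.sku. A NULL in a compared column never satisfies the condition.
Matched pairs: 16; unmatched t2 rows kept: 5.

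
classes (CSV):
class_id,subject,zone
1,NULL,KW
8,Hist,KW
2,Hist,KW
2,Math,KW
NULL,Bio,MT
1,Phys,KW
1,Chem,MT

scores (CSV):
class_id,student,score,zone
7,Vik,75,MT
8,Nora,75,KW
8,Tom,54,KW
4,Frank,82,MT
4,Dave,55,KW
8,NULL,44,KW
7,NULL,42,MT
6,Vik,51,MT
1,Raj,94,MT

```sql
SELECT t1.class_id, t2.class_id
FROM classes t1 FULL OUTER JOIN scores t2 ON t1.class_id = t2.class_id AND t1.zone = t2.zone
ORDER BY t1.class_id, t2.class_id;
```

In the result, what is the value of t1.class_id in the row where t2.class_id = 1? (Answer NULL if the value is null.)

FULL OUTER JOIN keeps every row from both sides; unmatched rows get NULL for the other side's columns.
Matching on t1.class_id = t2.class_id AND t1.zone = t2.zone. A NULL in a compared column never satisfies the condition.
Matched pairs: 4; unmatched t1 rows kept: 5; unmatched t2 rows kept: 5.

1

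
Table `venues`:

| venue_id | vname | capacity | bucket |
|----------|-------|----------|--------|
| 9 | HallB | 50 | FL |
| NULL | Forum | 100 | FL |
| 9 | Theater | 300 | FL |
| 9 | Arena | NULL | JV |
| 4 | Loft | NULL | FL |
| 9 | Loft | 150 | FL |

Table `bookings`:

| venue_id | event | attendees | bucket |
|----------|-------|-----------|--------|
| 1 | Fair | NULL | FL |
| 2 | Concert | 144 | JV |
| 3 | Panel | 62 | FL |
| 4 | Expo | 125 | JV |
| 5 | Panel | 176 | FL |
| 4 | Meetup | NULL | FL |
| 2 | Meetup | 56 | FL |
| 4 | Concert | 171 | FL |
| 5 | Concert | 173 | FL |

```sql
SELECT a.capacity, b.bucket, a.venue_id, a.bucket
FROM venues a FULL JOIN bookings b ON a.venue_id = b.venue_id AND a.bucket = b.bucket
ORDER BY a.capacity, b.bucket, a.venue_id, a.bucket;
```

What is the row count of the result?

FULL OUTER JOIN keeps every row from both sides; unmatched rows get NULL for the other side's columns.
Matching on a.venue_id = b.venue_id AND a.bucket = b.bucket. A NULL in a compared column never satisfies the condition.
Matched pairs: 2; unmatched a rows kept: 5; unmatched b rows kept: 7.
Total: 2 matched + 12 padded = 14 rows.

14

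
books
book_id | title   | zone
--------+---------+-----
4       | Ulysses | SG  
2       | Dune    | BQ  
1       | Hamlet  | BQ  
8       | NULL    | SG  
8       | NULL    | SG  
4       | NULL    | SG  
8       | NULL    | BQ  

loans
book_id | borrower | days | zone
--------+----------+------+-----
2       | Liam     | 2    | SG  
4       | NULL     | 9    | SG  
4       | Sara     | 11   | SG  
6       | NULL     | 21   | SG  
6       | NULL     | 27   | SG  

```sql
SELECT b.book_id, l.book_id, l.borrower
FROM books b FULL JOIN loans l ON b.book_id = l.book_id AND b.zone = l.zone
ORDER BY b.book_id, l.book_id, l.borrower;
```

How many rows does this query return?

12

FULL OUTER JOIN keeps every row from both sides; unmatched rows get NULL for the other side's columns.
Matching on b.book_id = l.book_id AND b.zone = l.zone.
- b[0] book_id=4, zone=SG → 2 match(es) in l → 2 row(s).
- b[1] book_id=2, zone=BQ → no match; kept with NULLs on the l side.
- b[2] book_id=1, zone=BQ → no match; kept with NULLs on the l side.
- b[3] book_id=8, zone=SG → no match; kept with NULLs on the l side.
- b[4] book_id=8, zone=SG → no match; kept with NULLs on the l side.
- b[5] book_id=4, zone=SG → 2 match(es) in l → 2 row(s).
- b[6] book_id=8, zone=BQ → no match; kept with NULLs on the l side.
- 3 l row(s) had no b match → kept, b columns NULL.
Total: 4 matched + 8 padded = 12 rows.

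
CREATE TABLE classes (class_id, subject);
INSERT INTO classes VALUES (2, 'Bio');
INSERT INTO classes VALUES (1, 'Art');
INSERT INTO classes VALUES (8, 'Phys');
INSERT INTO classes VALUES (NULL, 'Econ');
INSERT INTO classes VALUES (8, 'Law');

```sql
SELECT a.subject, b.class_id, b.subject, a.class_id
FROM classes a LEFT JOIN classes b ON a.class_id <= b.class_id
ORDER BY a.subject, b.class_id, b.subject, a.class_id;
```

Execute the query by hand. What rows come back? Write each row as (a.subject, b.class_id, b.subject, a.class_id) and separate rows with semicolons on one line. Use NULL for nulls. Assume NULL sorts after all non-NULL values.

(Art, 1, Art, 1); (Art, 2, Bio, 1); (Art, 8, Law, 1); (Art, 8, Phys, 1); (Bio, 2, Bio, 2); (Bio, 8, Law, 2); (Bio, 8, Phys, 2); (Econ, NULL, NULL, NULL); (Law, 8, Law, 8); (Law, 8, Phys, 8); (Phys, 8, Law, 8); (Phys, 8, Phys, 8)

LEFT JOIN keeps every row from `classes a`; unmatched rows get NULL for `classes b`'s columns.
Matching on a.class_id <= b.class_id. A NULL in a compared column never satisfies the condition.
- a (class_id=2) pairs with 3 row(s) of b.
- a (class_id=1) pairs with 4 row(s) of b.
- a (class_id=8) pairs with 2 row(s) of b.
- a (class_id=NULL) has no partner → padded with NULL.
- a (class_id=8) pairs with 2 row(s) of b.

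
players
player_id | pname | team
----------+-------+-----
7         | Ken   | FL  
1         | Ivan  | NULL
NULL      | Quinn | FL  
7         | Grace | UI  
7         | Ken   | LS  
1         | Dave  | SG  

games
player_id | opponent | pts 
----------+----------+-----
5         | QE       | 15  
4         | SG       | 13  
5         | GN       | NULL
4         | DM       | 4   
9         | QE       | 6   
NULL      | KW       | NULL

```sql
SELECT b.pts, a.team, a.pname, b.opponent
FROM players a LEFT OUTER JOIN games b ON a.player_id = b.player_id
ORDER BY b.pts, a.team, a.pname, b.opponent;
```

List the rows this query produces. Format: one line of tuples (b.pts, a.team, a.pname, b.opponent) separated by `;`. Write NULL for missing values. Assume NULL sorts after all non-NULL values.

(NULL, FL, Ken, NULL); (NULL, FL, Quinn, NULL); (NULL, LS, Ken, NULL); (NULL, SG, Dave, NULL); (NULL, UI, Grace, NULL); (NULL, NULL, Ivan, NULL)

LEFT JOIN keeps every row from `players`; unmatched rows get NULL for `games`'s columns.
Matching on a.player_id = b.player_id. A NULL in a compared column never satisfies the condition.
Matched pairs: 0; unmatched a rows kept: 6.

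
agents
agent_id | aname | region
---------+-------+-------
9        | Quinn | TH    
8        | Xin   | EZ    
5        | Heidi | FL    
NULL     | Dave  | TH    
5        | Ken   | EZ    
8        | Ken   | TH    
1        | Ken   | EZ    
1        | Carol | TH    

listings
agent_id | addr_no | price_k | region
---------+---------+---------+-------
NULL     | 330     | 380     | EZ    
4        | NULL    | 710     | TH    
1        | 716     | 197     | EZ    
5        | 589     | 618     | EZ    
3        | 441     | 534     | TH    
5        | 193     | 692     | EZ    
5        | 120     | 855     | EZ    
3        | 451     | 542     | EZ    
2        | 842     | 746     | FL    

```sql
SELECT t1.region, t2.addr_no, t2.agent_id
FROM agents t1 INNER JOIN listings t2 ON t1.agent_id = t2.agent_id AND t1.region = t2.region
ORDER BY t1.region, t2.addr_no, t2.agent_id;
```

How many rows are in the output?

4

INNER JOIN keeps only pairs where the ON condition holds.
Matching on t1.agent_id = t2.agent_id AND t1.region = t2.region. A NULL in a compared column never satisfies the condition.
- t1 (agent_id=9, region=TH) has no partner → excluded.
- t1 (agent_id=8, region=EZ) has no partner → excluded.
- t1 (agent_id=5, region=FL) has no partner → excluded.
- t1 (agent_id=NULL, region=TH) has no partner → excluded.
- t1 (agent_id=5, region=EZ) pairs with 3 row(s) of t2.
- t1 (agent_id=8, region=TH) has no partner → excluded.
- t1 (agent_id=1, region=EZ) pairs with 1 row(s) of t2.
- t1 (agent_id=1, region=TH) has no partner → excluded.
Total: 4 rows.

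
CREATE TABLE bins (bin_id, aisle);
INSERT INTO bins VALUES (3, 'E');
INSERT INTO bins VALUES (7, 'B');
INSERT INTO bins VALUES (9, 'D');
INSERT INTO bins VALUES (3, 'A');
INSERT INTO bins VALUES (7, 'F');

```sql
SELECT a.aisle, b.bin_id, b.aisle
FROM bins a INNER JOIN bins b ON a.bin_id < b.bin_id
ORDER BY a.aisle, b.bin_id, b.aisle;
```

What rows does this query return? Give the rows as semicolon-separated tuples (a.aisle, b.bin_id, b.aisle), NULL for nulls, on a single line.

INNER JOIN keeps only pairs where the ON condition holds.
Matching on a.bin_id < b.bin_id.
- a[0] bin_id=3 → 3 match(es) in b → 3 row(s).
- a[1] bin_id=7 → 1 match(es) in b → 1 row(s).
- a[2] bin_id=9 → no match; dropped.
- a[3] bin_id=3 → 3 match(es) in b → 3 row(s).
- a[4] bin_id=7 → 1 match(es) in b → 1 row(s).
After projecting and ordering:
a.aisle | b.bin_id | b.aisle
A | 7 | B
A | 7 | F
A | 9 | D
B | 9 | D
E | 7 | B
E | 7 | F
E | 9 | D
F | 9 | D

(A, 7, B); (A, 7, F); (A, 9, D); (B, 9, D); (E, 7, B); (E, 7, F); (E, 9, D); (F, 9, D)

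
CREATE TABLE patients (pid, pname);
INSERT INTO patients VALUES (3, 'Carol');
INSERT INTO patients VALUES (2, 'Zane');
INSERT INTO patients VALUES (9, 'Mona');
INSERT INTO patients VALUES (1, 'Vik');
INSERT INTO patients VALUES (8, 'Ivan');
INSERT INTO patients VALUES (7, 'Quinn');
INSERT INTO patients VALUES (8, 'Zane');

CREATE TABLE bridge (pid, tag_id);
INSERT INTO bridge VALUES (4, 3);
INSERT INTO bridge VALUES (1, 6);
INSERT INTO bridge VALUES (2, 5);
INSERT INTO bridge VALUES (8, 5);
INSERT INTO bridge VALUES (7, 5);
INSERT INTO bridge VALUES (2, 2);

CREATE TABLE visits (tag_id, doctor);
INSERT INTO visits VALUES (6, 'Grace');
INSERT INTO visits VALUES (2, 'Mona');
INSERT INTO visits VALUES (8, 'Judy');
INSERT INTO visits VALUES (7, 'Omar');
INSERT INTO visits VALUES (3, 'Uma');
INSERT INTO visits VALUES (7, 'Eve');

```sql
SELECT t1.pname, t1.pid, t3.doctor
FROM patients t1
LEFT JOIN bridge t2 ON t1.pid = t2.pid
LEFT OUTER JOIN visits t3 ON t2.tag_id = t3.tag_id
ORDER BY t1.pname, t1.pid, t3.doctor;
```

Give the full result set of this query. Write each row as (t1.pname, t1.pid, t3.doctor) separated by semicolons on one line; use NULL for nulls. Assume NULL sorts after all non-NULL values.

(Carol, 3, NULL); (Ivan, 8, NULL); (Mona, 9, NULL); (Quinn, 7, NULL); (Vik, 1, Grace); (Zane, 2, Mona); (Zane, 2, NULL); (Zane, 8, NULL)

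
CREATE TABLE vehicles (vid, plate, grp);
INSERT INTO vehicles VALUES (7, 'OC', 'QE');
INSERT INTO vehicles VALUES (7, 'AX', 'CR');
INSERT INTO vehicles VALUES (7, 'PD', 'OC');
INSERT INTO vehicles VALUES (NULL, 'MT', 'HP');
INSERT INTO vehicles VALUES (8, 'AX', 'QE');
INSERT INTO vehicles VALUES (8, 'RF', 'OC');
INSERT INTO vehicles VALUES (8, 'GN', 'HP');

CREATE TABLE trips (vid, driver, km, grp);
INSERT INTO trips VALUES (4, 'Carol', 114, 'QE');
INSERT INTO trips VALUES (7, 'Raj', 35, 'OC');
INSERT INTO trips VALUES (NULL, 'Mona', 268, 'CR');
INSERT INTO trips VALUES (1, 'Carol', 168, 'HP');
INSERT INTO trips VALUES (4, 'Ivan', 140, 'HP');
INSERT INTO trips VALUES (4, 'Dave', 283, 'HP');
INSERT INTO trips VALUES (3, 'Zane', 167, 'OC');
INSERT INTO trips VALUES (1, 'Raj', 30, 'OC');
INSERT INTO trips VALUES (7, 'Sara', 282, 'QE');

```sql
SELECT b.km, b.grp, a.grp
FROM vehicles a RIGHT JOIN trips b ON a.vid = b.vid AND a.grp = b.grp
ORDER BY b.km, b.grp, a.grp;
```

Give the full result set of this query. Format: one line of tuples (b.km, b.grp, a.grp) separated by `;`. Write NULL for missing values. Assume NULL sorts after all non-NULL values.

(30, OC, NULL); (35, OC, OC); (114, QE, NULL); (140, HP, NULL); (167, OC, NULL); (168, HP, NULL); (268, CR, NULL); (282, QE, QE); (283, HP, NULL)

RIGHT JOIN keeps every row from `trips`; unmatched rows get NULL for `vehicles`'s columns.
Matching on a.vid = b.vid AND a.grp = b.grp. A NULL in a compared column never satisfies the condition.
- a row (vid=7, grp=QE): matches 1 b row(s) → 1 output row(s).
- a row (vid=7, grp=CR): no match.
- a row (vid=7, grp=OC): matches 1 b row(s) → 1 output row(s).
- a row (vid=NULL, grp=HP): no match.
- a row (vid=8, grp=QE): no match.
- a row (vid=8, grp=OC): no match.
- a row (vid=8, grp=HP): no match.
- 7 b row(s) had no a match → kept, a columns NULL.
After projecting and ordering:
b.km | b.grp | a.grp
30 | OC | NULL
35 | OC | OC
114 | QE | NULL
140 | HP | NULL
167 | OC | NULL
168 | HP | NULL
268 | CR | NULL
282 | QE | QE
283 | HP | NULL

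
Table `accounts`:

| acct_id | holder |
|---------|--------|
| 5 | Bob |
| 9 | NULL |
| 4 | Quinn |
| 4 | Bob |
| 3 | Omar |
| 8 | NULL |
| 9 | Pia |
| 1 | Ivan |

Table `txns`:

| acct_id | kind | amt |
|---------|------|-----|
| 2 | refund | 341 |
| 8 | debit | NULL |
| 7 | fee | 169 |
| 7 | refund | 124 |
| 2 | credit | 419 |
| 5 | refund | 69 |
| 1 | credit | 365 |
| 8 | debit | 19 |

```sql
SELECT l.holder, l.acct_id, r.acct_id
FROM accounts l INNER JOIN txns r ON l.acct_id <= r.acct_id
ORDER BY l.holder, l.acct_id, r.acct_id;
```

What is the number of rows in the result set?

INNER JOIN keeps only pairs where the ON condition holds.
Matching on l.acct_id <= r.acct_id.
- l row (acct_id=5): matches 5 r row(s) → 5 output row(s).
- l row (acct_id=9): no match → dropped.
- l row (acct_id=4): matches 5 r row(s) → 5 output row(s).
- l row (acct_id=4): matches 5 r row(s) → 5 output row(s).
- l row (acct_id=3): matches 5 r row(s) → 5 output row(s).
- l row (acct_id=8): matches 2 r row(s) → 2 output row(s).
- l row (acct_id=9): no match → dropped.
- l row (acct_id=1): matches 8 r row(s) → 8 output row(s).
Total: 30 rows.

30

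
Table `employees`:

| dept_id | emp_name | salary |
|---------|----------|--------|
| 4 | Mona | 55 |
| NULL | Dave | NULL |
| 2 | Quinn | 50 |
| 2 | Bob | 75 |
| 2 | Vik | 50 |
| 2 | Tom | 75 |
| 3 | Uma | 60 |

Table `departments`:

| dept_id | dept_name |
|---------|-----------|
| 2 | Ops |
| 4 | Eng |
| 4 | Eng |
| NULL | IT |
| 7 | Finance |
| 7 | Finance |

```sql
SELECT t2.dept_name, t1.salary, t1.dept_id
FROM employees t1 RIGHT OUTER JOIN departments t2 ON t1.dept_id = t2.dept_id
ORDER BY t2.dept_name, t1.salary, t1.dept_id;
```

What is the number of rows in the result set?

RIGHT JOIN keeps every row from `departments`; unmatched rows get NULL for `employees`'s columns.
Matching on t1.dept_id = t2.dept_id. A NULL in a compared column never satisfies the condition.
Matched pairs: 6; unmatched t2 rows kept: 3.
Total: 6 matched + 3 padded = 9 rows.

9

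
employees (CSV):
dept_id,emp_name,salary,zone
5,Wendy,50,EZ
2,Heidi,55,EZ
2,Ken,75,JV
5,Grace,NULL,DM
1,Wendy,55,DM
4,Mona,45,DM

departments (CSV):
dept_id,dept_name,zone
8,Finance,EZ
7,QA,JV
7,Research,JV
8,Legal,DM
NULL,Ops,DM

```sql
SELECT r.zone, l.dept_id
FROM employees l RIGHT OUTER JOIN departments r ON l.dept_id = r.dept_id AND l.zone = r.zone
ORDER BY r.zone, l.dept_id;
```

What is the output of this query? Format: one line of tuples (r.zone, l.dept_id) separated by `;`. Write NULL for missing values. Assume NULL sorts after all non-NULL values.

(DM, NULL); (DM, NULL); (EZ, NULL); (JV, NULL); (JV, NULL)

RIGHT JOIN keeps every row from `departments`; unmatched rows get NULL for `employees`'s columns.
Matching on l.dept_id = r.dept_id AND l.zone = r.zone. A NULL in a compared column never satisfies the condition.
- l (dept_id=5, zone=EZ) has no partner in r.
- l (dept_id=2, zone=EZ) has no partner in r.
- l (dept_id=2, zone=JV) has no partner in r.
- l (dept_id=5, zone=DM) has no partner in r.
- l (dept_id=1, zone=DM) has no partner in r.
- l (dept_id=4, zone=DM) has no partner in r.
- plus 5 unmatched r row(s), each kept with NULL l columns.
After projecting and ordering:
r.zone | l.dept_id
DM | NULL
DM | NULL
EZ | NULL
JV | NULL
JV | NULL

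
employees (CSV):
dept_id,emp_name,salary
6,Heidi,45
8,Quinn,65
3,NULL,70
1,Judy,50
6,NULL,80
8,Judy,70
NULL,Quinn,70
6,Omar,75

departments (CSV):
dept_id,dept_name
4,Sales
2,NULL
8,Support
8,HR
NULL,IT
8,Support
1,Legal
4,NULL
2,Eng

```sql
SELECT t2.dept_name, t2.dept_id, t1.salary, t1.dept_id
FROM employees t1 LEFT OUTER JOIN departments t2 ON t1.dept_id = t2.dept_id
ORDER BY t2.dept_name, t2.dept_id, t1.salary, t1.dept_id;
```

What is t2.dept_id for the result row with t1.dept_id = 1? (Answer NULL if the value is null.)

LEFT JOIN keeps every row from `employees`; unmatched rows get NULL for `departments`'s columns.
Matching on t1.dept_id = t2.dept_id. A NULL in a compared column never satisfies the condition.
- t1 (dept_id=6) has no partner → padded with NULL.
- t1 (dept_id=8) pairs with 3 row(s) of t2.
- t1 (dept_id=3) has no partner → padded with NULL.
- t1 (dept_id=1) pairs with 1 row(s) of t2.
- t1 (dept_id=6) has no partner → padded with NULL.
- t1 (dept_id=8) pairs with 3 row(s) of t2.
- t1 (dept_id=NULL) has no partner → padded with NULL.
- t1 (dept_id=6) has no partner → padded with NULL.

1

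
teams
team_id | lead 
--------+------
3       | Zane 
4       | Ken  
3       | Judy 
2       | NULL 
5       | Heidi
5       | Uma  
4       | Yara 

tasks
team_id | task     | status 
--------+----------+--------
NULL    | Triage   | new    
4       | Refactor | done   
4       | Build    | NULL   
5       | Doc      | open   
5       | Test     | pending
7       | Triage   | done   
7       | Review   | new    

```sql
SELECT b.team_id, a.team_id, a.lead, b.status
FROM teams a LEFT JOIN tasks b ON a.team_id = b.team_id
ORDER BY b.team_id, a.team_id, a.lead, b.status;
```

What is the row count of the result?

11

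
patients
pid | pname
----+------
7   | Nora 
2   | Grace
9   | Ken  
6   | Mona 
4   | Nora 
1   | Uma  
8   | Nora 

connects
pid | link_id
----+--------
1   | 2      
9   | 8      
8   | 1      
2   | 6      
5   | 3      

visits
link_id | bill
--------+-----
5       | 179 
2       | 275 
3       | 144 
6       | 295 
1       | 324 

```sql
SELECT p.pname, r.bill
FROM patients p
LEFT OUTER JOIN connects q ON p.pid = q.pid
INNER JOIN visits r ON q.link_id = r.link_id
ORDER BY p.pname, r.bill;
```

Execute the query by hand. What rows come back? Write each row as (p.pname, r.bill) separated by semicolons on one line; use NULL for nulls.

Evaluate left to right. First `patients p LEFT JOIN connects q` on pid: 7 row(s).
Then INNER JOIN `visits r` on link_id: keep only rows whose q.link_id appears in r.

(Grace, 295); (Nora, 324); (Uma, 275)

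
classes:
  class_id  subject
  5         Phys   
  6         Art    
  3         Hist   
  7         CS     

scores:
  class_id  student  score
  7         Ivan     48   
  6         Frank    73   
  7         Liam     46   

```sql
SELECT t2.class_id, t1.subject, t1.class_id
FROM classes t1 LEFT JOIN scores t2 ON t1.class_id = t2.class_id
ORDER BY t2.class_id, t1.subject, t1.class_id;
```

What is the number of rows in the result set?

5

LEFT JOIN keeps every row from `classes`; unmatched rows get NULL for `scores`'s columns.
Matching on t1.class_id = t2.class_id.
- t1[0] class_id=5 → no match; kept with NULLs on the t2 side.
- t1[1] class_id=6 → 1 match(es) in t2 → 1 row(s).
- t1[2] class_id=3 → no match; kept with NULLs on the t2 side.
- t1[3] class_id=7 → 2 match(es) in t2 → 2 row(s).
Total: 3 matched + 2 padded = 5 rows.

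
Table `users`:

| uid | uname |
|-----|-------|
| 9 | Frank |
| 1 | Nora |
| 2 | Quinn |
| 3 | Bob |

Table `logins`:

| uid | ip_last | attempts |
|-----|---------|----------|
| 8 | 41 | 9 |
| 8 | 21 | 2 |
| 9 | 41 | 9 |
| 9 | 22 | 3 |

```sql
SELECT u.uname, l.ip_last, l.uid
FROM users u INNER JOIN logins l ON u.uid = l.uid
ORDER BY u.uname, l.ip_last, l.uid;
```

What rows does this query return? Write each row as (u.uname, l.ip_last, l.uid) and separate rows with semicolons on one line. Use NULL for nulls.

(Frank, 22, 9); (Frank, 41, 9)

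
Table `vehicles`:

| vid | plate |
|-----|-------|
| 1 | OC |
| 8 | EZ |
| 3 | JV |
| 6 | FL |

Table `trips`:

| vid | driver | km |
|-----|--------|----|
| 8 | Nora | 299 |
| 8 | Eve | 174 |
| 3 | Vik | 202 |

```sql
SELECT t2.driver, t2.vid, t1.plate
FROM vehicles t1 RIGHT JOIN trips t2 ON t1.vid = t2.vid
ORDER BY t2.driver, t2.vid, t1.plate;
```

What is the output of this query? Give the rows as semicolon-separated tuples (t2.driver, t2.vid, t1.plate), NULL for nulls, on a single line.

RIGHT JOIN keeps every row from `trips`; unmatched rows get NULL for `vehicles`'s columns.
Matching on t1.vid = t2.vid.
- t1[0] vid=1 → no match.
- t1[1] vid=8 → 2 match(es) in t2 → 2 row(s).
- t1[2] vid=3 → 1 match(es) in t2 → 1 row(s).
- t1[3] vid=6 → no match.
- every t2 row matched at least one t1 row.
After projecting and ordering:
t2.driver | t2.vid | t1.plate
Eve | 8 | EZ
Nora | 8 | EZ
Vik | 3 | JV

(Eve, 8, EZ); (Nora, 8, EZ); (Vik, 3, JV)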